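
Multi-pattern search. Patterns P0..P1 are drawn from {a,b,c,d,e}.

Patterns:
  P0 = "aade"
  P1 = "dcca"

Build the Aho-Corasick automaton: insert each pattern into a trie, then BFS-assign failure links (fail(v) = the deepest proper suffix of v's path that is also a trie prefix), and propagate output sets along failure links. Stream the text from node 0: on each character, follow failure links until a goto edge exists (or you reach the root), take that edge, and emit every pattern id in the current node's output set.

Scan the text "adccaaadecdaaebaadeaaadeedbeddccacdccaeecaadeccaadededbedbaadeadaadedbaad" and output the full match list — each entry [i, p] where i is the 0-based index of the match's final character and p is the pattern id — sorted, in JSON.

Build automaton:
Trie nodes:
  n0 'ε': a→1 d→5
  n1 'a': a→2
  n2 'aa': d→3
  n3 'aad': e→4
  n4 'aade': ·  ←P0
  n5 'd': c→6
  n6 'dc': c→7
  n7 'dcc': a→8
  n8 'dcca': ·  ←P1

Failure links (BFS by depth):
  fail(1) 'a': from fail(0)=0 chase 'a': 0 ⇒ 0;  out=∅∪out(0)=∅
  fail(5) 'd': from fail(0)=0 chase 'd': 0 ⇒ 0;  out=∅∪out(0)=∅
  fail(2) 'aa': from fail(1)=0 chase 'a': 0 ⇒ 1;  out=∅∪out(1)=∅
  fail(6) 'dc': from fail(5)=0 chase 'c': 0 ⇒ 0;  out=∅∪out(0)=∅
  fail(3) 'aad': from fail(2)=1 chase 'd': 1→0 ⇒ 5;  out=∅∪out(5)=∅
  fail(7) 'dcc': from fail(6)=0 chase 'c': 0 ⇒ 0;  out=∅∪out(0)=∅
  fail(4) 'aade': from fail(3)=5 chase 'e': 5→0 ⇒ 0;  out={0}∪out(0)={0}
  fail(8) 'dcca': from fail(7)=0 chase 'a': 0 ⇒ 1;  out={1}∪out(1)={1}

Scan:
[0] read 'a'  n0⇒n1
[1] read 'd'  n1⇒n5 (fail-walked)
[2] read 'c'  n5⇒n6
[3] read 'c'  n6⇒n7
[4] read 'a'  n7⇒n8  → match P1@[1:4]
[5] read 'a'  n8⇒n2 (fail-walked)
[6] read 'a'  n2⇒n2 (fail-walked)
[7] read 'd'  n2⇒n3
[8] read 'e'  n3⇒n4  → match P0@[5:8]
[9] read 'c'  n4⇒n0 (fail-walked)
[10] read 'd'  n0⇒n5
[11] read 'a'  n5⇒n1 (fail-walked)
[12] read 'a'  n1⇒n2
[13] read 'e'  n2⇒n0 (fail-walked)
[14] read 'b'  n0⇒n0
[15] read 'a'  n0⇒n1
[16] read 'a'  n1⇒n2
[17] read 'd'  n2⇒n3
[18] read 'e'  n3⇒n4  → match P0@[15:18]
[19] read 'a'  n4⇒n1 (fail-walked)
[20] read 'a'  n1⇒n2
[21] read 'a'  n2⇒n2 (fail-walked)
[22] read 'd'  n2⇒n3
[23] read 'e'  n3⇒n4  → match P0@[20:23]
[24] read 'e'  n4⇒n0 (fail-walked)
[25] read 'd'  n0⇒n5
[26] read 'b'  n5⇒n0 (fail-walked)
[27] read 'e'  n0⇒n0
[28] read 'd'  n0⇒n5
[29] read 'd'  n5⇒n5 (fail-walked)
[30] read 'c'  n5⇒n6
[31] read 'c'  n6⇒n7
[32] read 'a'  n7⇒n8  → match P1@[29:32]
[33] read 'c'  n8⇒n0 (fail-walked)
[34] read 'd'  n0⇒n5
[35] read 'c'  n5⇒n6
[36] read 'c'  n6⇒n7
[37] read 'a'  n7⇒n8  → match P1@[34:37]
[38] read 'e'  n8⇒n0 (fail-walked)
[39] read 'e'  n0⇒n0
[40] read 'c'  n0⇒n0
[41] read 'a'  n0⇒n1
[42] read 'a'  n1⇒n2
[43] read 'd'  n2⇒n3
[44] read 'e'  n3⇒n4  → match P0@[41:44]
[45] read 'c'  n4⇒n0 (fail-walked)
[46] read 'c'  n0⇒n0
[47] read 'a'  n0⇒n1
[48] read 'a'  n1⇒n2
[49] read 'd'  n2⇒n3
[50] read 'e'  n3⇒n4  → match P0@[47:50]
[51] read 'd'  n4⇒n5 (fail-walked)
[52] read 'e'  n5⇒n0 (fail-walked)
[53] read 'd'  n0⇒n5
[54] read 'b'  n5⇒n0 (fail-walked)
[55] read 'e'  n0⇒n0
[56] read 'd'  n0⇒n5
[57] read 'b'  n5⇒n0 (fail-walked)
[58] read 'a'  n0⇒n1
[59] read 'a'  n1⇒n2
[60] read 'd'  n2⇒n3
[61] read 'e'  n3⇒n4  → match P0@[58:61]
[62] read 'a'  n4⇒n1 (fail-walked)
[63] read 'd'  n1⇒n5 (fail-walked)
[64] read 'a'  n5⇒n1 (fail-walked)
[65] read 'a'  n1⇒n2
[66] read 'd'  n2⇒n3
[67] read 'e'  n3⇒n4  → match P0@[64:67]
[68] read 'd'  n4⇒n5 (fail-walked)
[69] read 'b'  n5⇒n0 (fail-walked)
[70] read 'a'  n0⇒n1
[71] read 'a'  n1⇒n2
[72] read 'd'  n2⇒n3

All matches (sorted): [[4,1],[8,0],[18,0],[23,0],[32,1],[37,1],[44,0],[50,0],[61,0],[67,0]]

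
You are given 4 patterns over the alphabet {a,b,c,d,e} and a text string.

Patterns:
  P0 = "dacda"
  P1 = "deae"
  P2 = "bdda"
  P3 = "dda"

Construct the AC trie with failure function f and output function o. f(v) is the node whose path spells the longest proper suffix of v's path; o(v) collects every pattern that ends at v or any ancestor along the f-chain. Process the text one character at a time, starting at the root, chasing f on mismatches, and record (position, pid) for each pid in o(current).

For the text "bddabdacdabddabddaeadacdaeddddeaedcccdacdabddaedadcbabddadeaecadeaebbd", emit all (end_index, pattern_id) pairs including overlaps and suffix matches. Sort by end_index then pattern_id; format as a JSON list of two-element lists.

Build:
Trie (insert patterns):
  0='ε' goto b→9 d→1
  1='d' goto a→2 d→13 e→6
  2='da' goto c→3
  3='dac' goto d→4
  4='dacd' goto a→5
  5='dacda' goto ·  ←P0
  6='de' goto a→7
  7='dea' goto e→8
  8='deae' goto ·  ←P1
  9='b' goto d→10
  10='bd' goto d→11
  11='bdd' goto a→12
  12='bdda' goto ·  ←P2
  13='dd' goto a→14
  14='dda' goto ·  ←P3

BFS fail/out derivation:
  fail(1) 'd': from fail(0)=0 chase 'd': 0 ⇒ 0;  out=∅∪out(0)=∅
  fail(9) 'b': from fail(0)=0 chase 'b': 0 ⇒ 0;  out=∅∪out(0)=∅
  fail(2) 'da': from fail(1)=0 chase 'a': 0 ⇒ 0;  out=∅∪out(0)=∅
  fail(6) 'de': from fail(1)=0 chase 'e': 0 ⇒ 0;  out=∅∪out(0)=∅
  fail(10) 'bd': from fail(9)=0 chase 'd': 0 ⇒ 1;  out=∅∪out(1)=∅
  fail(13) 'dd': from fail(1)=0 chase 'd': 0 ⇒ 1;  out=∅∪out(1)=∅
  fail(3) 'dac': from fail(2)=0 chase 'c': 0 ⇒ 0;  out=∅∪out(0)=∅
  fail(7) 'dea': from fail(6)=0 chase 'a': 0 ⇒ 0;  out=∅∪out(0)=∅
  fail(11) 'bdd': from fail(10)=1 chase 'd': 1 ⇒ 13;  out=∅∪out(13)=∅
  fail(14) 'dda': from fail(13)=1 chase 'a': 1 ⇒ 2;  out={3}∪out(2)={3}
  fail(4) 'dacd': from fail(3)=0 chase 'd': 0 ⇒ 1;  out=∅∪out(1)=∅
  fail(8) 'deae': from fail(7)=0 chase 'e': 0 ⇒ 0;  out={1}∪out(0)={1}
  fail(12) 'bdda': from fail(11)=13 chase 'a': 13 ⇒ 14;  out={2}∪out(14)={2,3}
  fail(5) 'dacda': from fail(4)=1 chase 'a': 1 ⇒ 2;  out={0}∪out(2)={0}

Scan:
[0] read 'b'  n0⇒n9
[1] read 'd'  n9⇒n10
[2] read 'd'  n10⇒n11
[3] read 'a'  n11⇒n12  ** P2@[0:3],P3@[1:3]
[4] read 'b'  n12⇒n9 (fail-walked)
[5] read 'd'  n9⇒n10
[6] read 'a'  n10⇒n2 (fail-walked)
[7] read 'c'  n2⇒n3
[8] read 'd'  n3⇒n4
[9] read 'a'  n4⇒n5  ** P0@[5:9]
[10] read 'b'  n5⇒n9 (fail-walked)
[11] read 'd'  n9⇒n10
[12] read 'd'  n10⇒n11
[13] read 'a'  n11⇒n12  ** P2@[10:13],P3@[11:13]
[14] read 'b'  n12⇒n9 (fail-walked)
[15] read 'd'  n9⇒n10
[16] read 'd'  n10⇒n11
[17] read 'a'  n11⇒n12  ** P2@[14:17],P3@[15:17]
[18] read 'e'  n12⇒n0 (fail-walked)
[19] read 'a'  n0⇒n0
[20] read 'd'  n0⇒n1
[21] read 'a'  n1⇒n2
[22] read 'c'  n2⇒n3
[23] read 'd'  n3⇒n4
[24] read 'a'  n4⇒n5  ** P0@[20:24]
[25] read 'e'  n5⇒n0 (fail-walked)
[26] read 'd'  n0⇒n1
[27] read 'd'  n1⇒n13
[28] read 'd'  n13⇒n13 (fail-walked)
[29] read 'd'  n13⇒n13 (fail-walked)
[30] read 'e'  n13⇒n6 (fail-walked)
[31] read 'a'  n6⇒n7
[32] read 'e'  n7⇒n8  ** P1@[29:32]
[33] read 'd'  n8⇒n1 (fail-walked)
[34] read 'c'  n1⇒n0 (fail-walked)
[35] read 'c'  n0⇒n0
[36] read 'c'  n0⇒n0
[37] read 'd'  n0⇒n1
[38] read 'a'  n1⇒n2
[39] read 'c'  n2⇒n3
[40] read 'd'  n3⇒n4
[41] read 'a'  n4⇒n5  ** P0@[37:41]
[42] read 'b'  n5⇒n9 (fail-walked)
[43] read 'd'  n9⇒n10
[44] read 'd'  n10⇒n11
[45] read 'a'  n11⇒n12  ** P2@[42:45],P3@[43:45]
[46] read 'e'  n12⇒n0 (fail-walked)
[47] read 'd'  n0⇒n1
[48] read 'a'  n1⇒n2
[49] read 'd'  n2⇒n1 (fail-walked)
[50] read 'c'  n1⇒n0 (fail-walked)
[51] read 'b'  n0⇒n9
[52] read 'a'  n9⇒n0 (fail-walked)
[53] read 'b'  n0⇒n9
[54] read 'd'  n9⇒n10
[55] read 'd'  n10⇒n11
[56] read 'a'  n11⇒n12  ** P2@[53:56],P3@[54:56]
[57] read 'd'  n12⇒n1 (fail-walked)
[58] read 'e'  n1⇒n6
[59] read 'a'  n6⇒n7
[60] read 'e'  n7⇒n8  ** P1@[57:60]
[61] read 'c'  n8⇒n0 (fail-walked)
[62] read 'a'  n0⇒n0
[63] read 'd'  n0⇒n1
[64] read 'e'  n1⇒n6
[65] read 'a'  n6⇒n7
[66] read 'e'  n7⇒n8  ** P1@[63:66]
[67] read 'b'  n8⇒n9 (fail-walked)
[68] read 'b'  n9⇒n9 (fail-walked)
[69] read 'd'  n9⇒n10

All matches (sorted): [[3,2],[3,3],[9,0],[13,2],[13,3],[17,2],[17,3],[24,0],[32,1],[41,0],[45,2],[45,3],[56,2],[56,3],[60,1],[66,1]]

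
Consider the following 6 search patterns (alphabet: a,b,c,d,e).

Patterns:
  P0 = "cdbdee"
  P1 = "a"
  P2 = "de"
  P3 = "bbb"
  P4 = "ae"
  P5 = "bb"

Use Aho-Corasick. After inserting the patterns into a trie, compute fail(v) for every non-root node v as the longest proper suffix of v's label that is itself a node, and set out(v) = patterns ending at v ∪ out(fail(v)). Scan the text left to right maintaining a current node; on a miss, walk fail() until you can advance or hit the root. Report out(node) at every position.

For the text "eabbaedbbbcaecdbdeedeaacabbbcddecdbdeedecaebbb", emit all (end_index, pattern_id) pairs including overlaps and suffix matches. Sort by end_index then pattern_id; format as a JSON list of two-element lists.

Build:
Trie (insert patterns):
  0='ε' goto a→7 b→10 c→1 d→8
  1='c' goto d→2
  2='cd' goto b→3
  3='cdb' goto d→4
  4='cdbd' goto e→5
  5='cdbde' goto e→6
  6='cdbdee' goto ·  [P0 ends]
  7='a' goto e→13  [P1 ends]
  8='d' goto e→9
  9='de' goto ·  [P2 ends]
  10='b' goto b→11
  11='bb' goto b→12  [P5 ends]
  12='bbb' goto ·  [P3 ends]
  13='ae' goto ·  [P4 ends]

Failure links (BFS by depth):
  n1('c'): parent n0 fail=0; on 'c' 0 → fail=0;  out ∅∪∅=∅
  n7('a'): parent n0 fail=0; on 'a' 0 → fail=0;  out {1}∪∅={1}
  n8('d'): parent n0 fail=0; on 'd' 0 → fail=0;  out ∅∪∅=∅
  n10('b'): parent n0 fail=0; on 'b' 0 → fail=0;  out ∅∪∅=∅
  n2('cd'): parent n1 fail=0; on 'd' 0 → fail=8;  out ∅∪∅=∅
  n9('de'): parent n8 fail=0; on 'e' 0 → fail=0;  out {2}∪∅={2}
  n11('bb'): parent n10 fail=0; on 'b' 0 → fail=10;  out {5}∪∅={5}
  n13('ae'): parent n7 fail=0; on 'e' 0 → fail=0;  out {4}∪∅={4}
  n3('cdb'): parent n2 fail=8; on 'b' 8→0 → fail=10;  out ∅∪∅=∅
  n12('bbb'): parent n11 fail=10; on 'b' 10 → fail=11;  out {3}∪{5}={3,5}
  n4('cdbd'): parent n3 fail=10; on 'd' 10→0 → fail=8;  out ∅∪∅=∅
  n5('cdbde'): parent n4 fail=8; on 'e' 8 → fail=9;  out ∅∪{2}={2}
  n6('cdbdee'): parent n5 fail=9; on 'e' 9→0 → fail=0;  out {0}∪∅={0}

Scan:
pos 0 'e': at 0
pos 1 'a': at 7  ** P1@[1:1]
pos 2 'b': at 10 (via fail)
pos 3 'b': at 11  ** P5@[2:3]
pos 4 'a': at 7 (via fail)  ** P1@[4:4]
pos 5 'e': at 13  ** P4@[4:5]
pos 6 'd': at 8 (via fail)
pos 7 'b': at 10 (via fail)
pos 8 'b': at 11  ** P5@[7:8]
pos 9 'b': at 12  ** P3@[7:9],P5@[8:9]
pos 10 'c': at 1 (via fail)
pos 11 'a': at 7 (via fail)  ** P1@[11:11]
pos 12 'e': at 13  ** P4@[11:12]
pos 13 'c': at 1 (via fail)
pos 14 'd': at 2
pos 15 'b': at 3
pos 16 'd': at 4
pos 17 'e': at 5  ** P2@[16:17]
pos 18 'e': at 6  ** P0@[13:18]
pos 19 'd': at 8 (via fail)
pos 20 'e': at 9  ** P2@[19:20]
pos 21 'a': at 7 (via fail)  ** P1@[21:21]
pos 22 'a': at 7 (via fail)  ** P1@[22:22]
pos 23 'c': at 1 (via fail)
pos 24 'a': at 7 (via fail)  ** P1@[24:24]
pos 25 'b': at 10 (via fail)
pos 26 'b': at 11  ** P5@[25:26]
pos 27 'b': at 12  ** P3@[25:27],P5@[26:27]
pos 28 'c': at 1 (via fail)
pos 29 'd': at 2
pos 30 'd': at 8 (via fail)
pos 31 'e': at 9  ** P2@[30:31]
pos 32 'c': at 1 (via fail)
pos 33 'd': at 2
pos 34 'b': at 3
pos 35 'd': at 4
pos 36 'e': at 5  ** P2@[35:36]
pos 37 'e': at 6  ** P0@[32:37]
pos 38 'd': at 8 (via fail)
pos 39 'e': at 9  ** P2@[38:39]
pos 40 'c': at 1 (via fail)
pos 41 'a': at 7 (via fail)  ** P1@[41:41]
pos 42 'e': at 13  ** P4@[41:42]
pos 43 'b': at 10 (via fail)
pos 44 'b': at 11  ** P5@[43:44]
pos 45 'b': at 12  ** P3@[43:45],P5@[44:45]

Matches: [[1,1],[3,5],[4,1],[5,4],[8,5],[9,3],[9,5],[11,1],[12,4],[17,2],[18,0],[20,2],[21,1],[22,1],[24,1],[26,5],[27,3],[27,5],[31,2],[36,2],[37,0],[39,2],[41,1],[42,4],[44,5],[45,3],[45,5]]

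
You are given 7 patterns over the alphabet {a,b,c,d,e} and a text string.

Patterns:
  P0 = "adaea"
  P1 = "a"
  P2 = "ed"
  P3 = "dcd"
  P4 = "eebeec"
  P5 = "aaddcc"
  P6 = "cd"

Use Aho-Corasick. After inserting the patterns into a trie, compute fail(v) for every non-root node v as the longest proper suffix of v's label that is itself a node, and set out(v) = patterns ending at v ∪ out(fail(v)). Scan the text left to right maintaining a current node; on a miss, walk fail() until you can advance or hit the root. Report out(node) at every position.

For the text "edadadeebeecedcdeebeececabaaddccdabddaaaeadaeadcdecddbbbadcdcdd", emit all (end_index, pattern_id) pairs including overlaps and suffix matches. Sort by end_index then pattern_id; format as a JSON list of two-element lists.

Build automaton:
Trie (insert patterns):
  n0 'ε': a→1 c→21 d→8 e→6
  n1 'a': a→16 d→2  [P1 ends]
  n2 'ad': a→3
  n3 'ada': e→4
  n4 'adae': a→5
  n5 'adaea': ·  [P0 ends]
  n6 'e': d→7 e→11
  n7 'ed': ·  [P2 ends]
  n8 'd': c→9
  n9 'dc': d→10
  n10 'dcd': ·  [P3 ends]
  n11 'ee': b→12
  n12 'eeb': e→13
  n13 'eebe': e→14
  n14 'eebee': c→15
  n15 'eebeec': ·  [P4 ends]
  n16 'aa': d→17
  n17 'aad': d→18
  n18 'aadd': c→19
  n19 'aaddc': c→20
  n20 'aaddcc': ·  [P5 ends]
  n21 'c': d→22
  n22 'cd': ·  [P6 ends]

Failure links (BFS by depth):
  n1('a'): parent n0 fail=0; on 'a' 0 → fail=0;  out {1}∪∅={1}
  n6('e'): parent n0 fail=0; on 'e' 0 → fail=0;  out ∅∪∅=∅
  n8('d'): parent n0 fail=0; on 'd' 0 → fail=0;  out ∅∪∅=∅
  n21('c'): parent n0 fail=0; on 'c' 0 → fail=0;  out ∅∪∅=∅
  n2('ad'): parent n1 fail=0; on 'd' 0 → fail=8;  out ∅∪∅=∅
  n7('ed'): parent n6 fail=0; on 'd' 0 → fail=8;  out {2}∪∅={2}
  n9('dc'): parent n8 fail=0; on 'c' 0 → fail=21;  out ∅∪∅=∅
  n11('ee'): parent n6 fail=0; on 'e' 0 → fail=6;  out ∅∪∅=∅
  n16('aa'): parent n1 fail=0; on 'a' 0 → fail=1;  out ∅∪{1}={1}
  n22('cd'): parent n21 fail=0; on 'd' 0 → fail=8;  out {6}∪∅={6}
  n3('ada'): parent n2 fail=8; on 'a' 8→0 → fail=1;  out ∅∪{1}={1}
  n10('dcd'): parent n9 fail=21; on 'd' 21 → fail=22;  out {3}∪{6}={3,6}
  n12('eeb'): parent n11 fail=6; on 'b' 6→0 → fail=0;  out ∅∪∅=∅
  n17('aad'): parent n16 fail=1; on 'd' 1 → fail=2;  out ∅∪∅=∅
  n4('adae'): parent n3 fail=1; on 'e' 1→0 → fail=6;  out ∅∪∅=∅
  n13('eebe'): parent n12 fail=0; on 'e' 0 → fail=6;  out ∅∪∅=∅
  n18('aadd'): parent n17 fail=2; on 'd' 2→8→0 → fail=8;  out ∅∪∅=∅
  n5('adaea'): parent n4 fail=6; on 'a' 6→0 → fail=1;  out {0}∪{1}={0,1}
  n14('eebee'): parent n13 fail=6; on 'e' 6 → fail=11;  out ∅∪∅=∅
  n19('aaddc'): parent n18 fail=8; on 'c' 8 → fail=9;  out ∅∪∅=∅
  n15('eebeec'): parent n14 fail=11; on 'c' 11→6→0 → fail=21;  out {4}∪∅={4}
  n20('aaddcc'): parent n19 fail=9; on 'c' 9→21→0 → fail=21;  out {5}∪∅={5}

Run:
pos 0 'e': at 6
pos 1 'd': at 7  emit P2@[0:1]
pos 2 'a': at 1 (fail-walked)  emit P1@[2:2]
pos 3 'd': at 2
pos 4 'a': at 3  emit P1@[4:4]
pos 5 'd': at 2 (fail-walked)
pos 6 'e': at 6 (fail-walked)
pos 7 'e': at 11
pos 8 'b': at 12
pos 9 'e': at 13
pos 10 'e': at 14
pos 11 'c': at 15  emit P4@[6:11]
pos 12 'e': at 6 (fail-walked)
pos 13 'd': at 7  emit P2@[12:13]
pos 14 'c': at 9 (fail-walked)
pos 15 'd': at 10  emit P3@[13:15],P6@[14:15]
pos 16 'e': at 6 (fail-walked)
pos 17 'e': at 11
pos 18 'b': at 12
pos 19 'e': at 13
pos 20 'e': at 14
pos 21 'c': at 15  emit P4@[16:21]
pos 22 'e': at 6 (fail-walked)
pos 23 'c': at 21 (fail-walked)
pos 24 'a': at 1 (fail-walked)  emit P1@[24:24]
pos 25 'b': at 0 (fail-walked)
pos 26 'a': at 1  emit P1@[26:26]
pos 27 'a': at 16  emit P1@[27:27]
pos 28 'd': at 17
pos 29 'd': at 18
pos 30 'c': at 19
pos 31 'c': at 20  emit P5@[26:31]
pos 32 'd': at 22 (fail-walked)  emit P6@[31:32]
pos 33 'a': at 1 (fail-walked)  emit P1@[33:33]
pos 34 'b': at 0 (fail-walked)
pos 35 'd': at 8
pos 36 'd': at 8 (fail-walked)
pos 37 'a': at 1 (fail-walked)  emit P1@[37:37]
pos 38 'a': at 16  emit P1@[38:38]
pos 39 'a': at 16 (fail-walked)  emit P1@[39:39]
pos 40 'e': at 6 (fail-walked)
pos 41 'a': at 1 (fail-walked)  emit P1@[41:41]
pos 42 'd': at 2
pos 43 'a': at 3  emit P1@[43:43]
pos 44 'e': at 4
pos 45 'a': at 5  emit P0@[41:45],P1@[45:45]
pos 46 'd': at 2 (fail-walked)
pos 47 'c': at 9 (fail-walked)
pos 48 'd': at 10  emit P3@[46:48],P6@[47:48]
pos 49 'e': at 6 (fail-walked)
pos 50 'c': at 21 (fail-walked)
pos 51 'd': at 22  emit P6@[50:51]
pos 52 'd': at 8 (fail-walked)
pos 53 'b': at 0 (fail-walked)
pos 54 'b': at 0
pos 55 'b': at 0
pos 56 'a': at 1  emit P1@[56:56]
pos 57 'd': at 2
pos 58 'c': at 9 (fail-walked)
pos 59 'd': at 10  emit P3@[57:59],P6@[58:59]
pos 60 'c': at 9 (fail-walked)
pos 61 'd': at 10  emit P3@[59:61],P6@[60:61]
pos 62 'd': at 8 (fail-walked)

Result: [[1,2],[2,1],[4,1],[11,4],[13,2],[15,3],[15,6],[21,4],[24,1],[26,1],[27,1],[31,5],[32,6],[33,1],[37,1],[38,1],[39,1],[41,1],[43,1],[45,0],[45,1],[48,3],[48,6],[51,6],[56,1],[59,3],[59,6],[61,3],[61,6]]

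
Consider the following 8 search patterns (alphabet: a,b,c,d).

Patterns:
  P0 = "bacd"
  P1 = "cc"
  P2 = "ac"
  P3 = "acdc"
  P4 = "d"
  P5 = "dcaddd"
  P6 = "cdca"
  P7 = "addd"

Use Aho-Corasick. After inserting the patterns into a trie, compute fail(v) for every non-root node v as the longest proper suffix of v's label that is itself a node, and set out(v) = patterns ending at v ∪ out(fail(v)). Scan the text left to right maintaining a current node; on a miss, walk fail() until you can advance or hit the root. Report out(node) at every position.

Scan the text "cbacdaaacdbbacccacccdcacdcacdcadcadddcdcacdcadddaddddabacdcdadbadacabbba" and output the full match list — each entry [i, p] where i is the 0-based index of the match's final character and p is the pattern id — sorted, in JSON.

Construct AC machine:
Trie (insert patterns):
  n0 'ε': a→7 b→1 c→5 d→11
  n1 'b': a→2
  n2 'ba': c→3
  n3 'bac': d→4
  n4 'bacd': ·  ←P0
  n5 'c': c→6 d→17
  n6 'cc': ·  ←P1
  n7 'a': c→8 d→20
  n8 'ac': d→9  ←P2
  n9 'acd': c→10
  n10 'acdc': ·  ←P3
  n11 'd': c→12  ←P4
  n12 'dc': a→13
  n13 'dca': d→14
  n14 'dcad': d→15
  n15 'dcadd': d→16
  n16 'dcaddd': ·  ←P5
  n17 'cd': c→18
  n18 'cdc': a→19
  n19 'cdca': ·  ←P6
  n20 'ad': d→21
  n21 'add': d→22
  n22 'addd': ·  ←P7

Failure links (BFS by depth):
  fail(1) 'b': from fail(0)=0 chase 'b': 0 ⇒ 0;  out=∅∪out(0)=∅
  fail(5) 'c': from fail(0)=0 chase 'c': 0 ⇒ 0;  out=∅∪out(0)=∅
  fail(7) 'a': from fail(0)=0 chase 'a': 0 ⇒ 0;  out=∅∪out(0)=∅
  fail(11) 'd': from fail(0)=0 chase 'd': 0 ⇒ 0;  out={4}∪out(0)={4}
  fail(2) 'ba': from fail(1)=0 chase 'a': 0 ⇒ 7;  out=∅∪out(7)=∅
  fail(6) 'cc': from fail(5)=0 chase 'c': 0 ⇒ 5;  out={1}∪out(5)={1}
  fail(8) 'ac': from fail(7)=0 chase 'c': 0 ⇒ 5;  out={2}∪out(5)={2}
  fail(12) 'dc': from fail(11)=0 chase 'c': 0 ⇒ 5;  out=∅∪out(5)=∅
  fail(17) 'cd': from fail(5)=0 chase 'd': 0 ⇒ 11;  out=∅∪out(11)={4}
  fail(20) 'ad': from fail(7)=0 chase 'd': 0 ⇒ 11;  out=∅∪out(11)={4}
  fail(3) 'bac': from fail(2)=7 chase 'c': 7 ⇒ 8;  out=∅∪out(8)={2}
  fail(9) 'acd': from fail(8)=5 chase 'd': 5 ⇒ 17;  out=∅∪out(17)={4}
  fail(13) 'dca': from fail(12)=5 chase 'a': 5→0 ⇒ 7;  out=∅∪out(7)=∅
  fail(18) 'cdc': from fail(17)=11 chase 'c': 11 ⇒ 12;  out=∅∪out(12)=∅
  fail(21) 'add': from fail(20)=11 chase 'd': 11→0 ⇒ 11;  out=∅∪out(11)={4}
  fail(4) 'bacd': from fail(3)=8 chase 'd': 8 ⇒ 9;  out={0}∪out(9)={0,4}
  fail(10) 'acdc': from fail(9)=17 chase 'c': 17 ⇒ 18;  out={3}∪out(18)={3}
  fail(14) 'dcad': from fail(13)=7 chase 'd': 7 ⇒ 20;  out=∅∪out(20)={4}
  fail(19) 'cdca': from fail(18)=12 chase 'a': 12 ⇒ 13;  out={6}∪out(13)={6}
  fail(22) 'addd': from fail(21)=11 chase 'd': 11→0 ⇒ 11;  out={7}∪out(11)={4,7}
  fail(15) 'dcadd': from fail(14)=20 chase 'd': 20 ⇒ 21;  out=∅∪out(21)={4}
  fail(16) 'dcaddd': from fail(15)=21 chase 'd': 21 ⇒ 22;  out={5}∪out(22)={4,5,7}

Text stream:
i=0 'c': node 0→5
i=1 'b': node 5→1 (fail-walked)
i=2 'a': node 1→2
i=3 'c': node 2→3  ** P2@[2:3]
i=4 'd': node 3→4  ** P0@[1:4],P4@[4:4]
i=5 'a': node 4→7 (fail-walked)
i=6 'a': node 7→7 (fail-walked)
i=7 'a': node 7→7 (fail-walked)
i=8 'c': node 7→8  ** P2@[7:8]
i=9 'd': node 8→9  ** P4@[9:9]
i=10 'b': node 9→1 (fail-walked)
i=11 'b': node 1→1 (fail-walked)
i=12 'a': node 1→2
i=13 'c': node 2→3  ** P2@[12:13]
i=14 'c': node 3→6 (fail-walked)  ** P1@[13:14]
i=15 'c': node 6→6 (fail-walked)  ** P1@[14:15]
i=16 'a': node 6→7 (fail-walked)
i=17 'c': node 7→8  ** P2@[16:17]
i=18 'c': node 8→6 (fail-walked)  ** P1@[17:18]
i=19 'c': node 6→6 (fail-walked)  ** P1@[18:19]
i=20 'd': node 6→17 (fail-walked)  ** P4@[20:20]
i=21 'c': node 17→18
i=22 'a': node 18→19  ** P6@[19:22]
i=23 'c': node 19→8 (fail-walked)  ** P2@[22:23]
i=24 'd': node 8→9  ** P4@[24:24]
i=25 'c': node 9→10  ** P3@[22:25]
i=26 'a': node 10→19 (fail-walked)  ** P6@[23:26]
i=27 'c': node 19→8 (fail-walked)  ** P2@[26:27]
i=28 'd': node 8→9  ** P4@[28:28]
i=29 'c': node 9→10  ** P3@[26:29]
i=30 'a': node 10→19 (fail-walked)  ** P6@[27:30]
i=31 'd': node 19→14 (fail-walked)  ** P4@[31:31]
i=32 'c': node 14→12 (fail-walked)
i=33 'a': node 12→13
i=34 'd': node 13→14  ** P4@[34:34]
i=35 'd': node 14→15  ** P4@[35:35]
i=36 'd': node 15→16  ** P4@[36:36],P5@[31:36],P7@[33:36]
i=37 'c': node 16→12 (fail-walked)
i=38 'd': node 12→17 (fail-walked)  ** P4@[38:38]
i=39 'c': node 17→18
i=40 'a': node 18→19  ** P6@[37:40]
i=41 'c': node 19→8 (fail-walked)  ** P2@[40:41]
i=42 'd': node 8→9  ** P4@[42:42]
i=43 'c': node 9→10  ** P3@[40:43]
i=44 'a': node 10→19 (fail-walked)  ** P6@[41:44]
i=45 'd': node 19→14 (fail-walked)  ** P4@[45:45]
i=46 'd': node 14→15  ** P4@[46:46]
i=47 'd': node 15→16  ** P4@[47:47],P5@[42:47],P7@[44:47]
i=48 'a': node 16→7 (fail-walked)
i=49 'd': node 7→20  ** P4@[49:49]
i=50 'd': node 20→21  ** P4@[50:50]
i=51 'd': node 21→22  ** P4@[51:51],P7@[48:51]
i=52 'd': node 22→11 (fail-walked)  ** P4@[52:52]
i=53 'a': node 11→7 (fail-walked)
i=54 'b': node 7→1 (fail-walked)
i=55 'a': node 1→2
i=56 'c': node 2→3  ** P2@[55:56]
i=57 'd': node 3→4  ** P0@[54:57],P4@[57:57]
i=58 'c': node 4→10 (fail-walked)  ** P3@[55:58]
i=59 'd': node 10→17 (fail-walked)  ** P4@[59:59]
i=60 'a': node 17→7 (fail-walked)
i=61 'd': node 7→20  ** P4@[61:61]
i=62 'b': node 20→1 (fail-walked)
i=63 'a': node 1→2
i=64 'd': node 2→20 (fail-walked)  ** P4@[64:64]
i=65 'a': node 20→7 (fail-walked)
i=66 'c': node 7→8  ** P2@[65:66]
i=67 'a': node 8→7 (fail-walked)
i=68 'b': node 7→1 (fail-walked)
i=69 'b': node 1→1 (fail-walked)
i=70 'b': node 1→1 (fail-walked)
i=71 'a': node 1→2

Result: [[3,2],[4,0],[4,4],[8,2],[9,4],[13,2],[14,1],[15,1],[17,2],[18,1],[19,1],[20,4],[22,6],[23,2],[24,4],[25,3],[26,6],[27,2],[28,4],[29,3],[30,6],[31,4],[34,4],[35,4],[36,4],[36,5],[36,7],[38,4],[40,6],[41,2],[42,4],[43,3],[44,6],[45,4],[46,4],[47,4],[47,5],[47,7],[49,4],[50,4],[51,4],[51,7],[52,4],[56,2],[57,0],[57,4],[58,3],[59,4],[61,4],[64,4],[66,2]]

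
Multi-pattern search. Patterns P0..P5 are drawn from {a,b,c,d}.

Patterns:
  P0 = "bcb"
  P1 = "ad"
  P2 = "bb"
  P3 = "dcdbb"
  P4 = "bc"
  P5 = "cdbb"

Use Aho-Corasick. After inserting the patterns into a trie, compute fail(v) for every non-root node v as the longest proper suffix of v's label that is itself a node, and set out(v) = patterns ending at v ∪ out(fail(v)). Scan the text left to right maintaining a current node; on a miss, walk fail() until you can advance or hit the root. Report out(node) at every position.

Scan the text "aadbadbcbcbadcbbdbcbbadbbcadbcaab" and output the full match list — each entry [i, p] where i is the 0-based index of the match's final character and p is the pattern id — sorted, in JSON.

Build:
Trie nodes:
  0='ε' goto a→4 b→1 c→12 d→7
  1='b' goto b→6 c→2
  2='bc' goto b→3  [P4 ends]
  3='bcb' goto ·  [P0 ends]
  4='a' goto d→5
  5='ad' goto ·  [P1 ends]
  6='bb' goto ·  [P2 ends]
  7='d' goto c→8
  8='dc' goto d→9
  9='dcd' goto b→10
  10='dcdb' goto b→11
  11='dcdbb' goto ·  [P3 ends]
  12='c' goto d→13
  13='cd' goto b→14
  14='cdb' goto b→15
  15='cdbb' goto ·  [P5 ends]

Failure links (BFS by depth):
  n1('b'): parent n0 fail=0; on 'b' 0 → fail=0;  out ∅∪∅=∅
  n4('a'): parent n0 fail=0; on 'a' 0 → fail=0;  out ∅∪∅=∅
  n7('d'): parent n0 fail=0; on 'd' 0 → fail=0;  out ∅∪∅=∅
  n12('c'): parent n0 fail=0; on 'c' 0 → fail=0;  out ∅∪∅=∅
  n2('bc'): parent n1 fail=0; on 'c' 0 → fail=12;  out {4}∪∅={4}
  n5('ad'): parent n4 fail=0; on 'd' 0 → fail=7;  out {1}∪∅={1}
  n6('bb'): parent n1 fail=0; on 'b' 0 → fail=1;  out {2}∪∅={2}
  n8('dc'): parent n7 fail=0; on 'c' 0 → fail=12;  out ∅∪∅=∅
  n13('cd'): parent n12 fail=0; on 'd' 0 → fail=7;  out ∅∪∅=∅
  n3('bcb'): parent n2 fail=12; on 'b' 12→0 → fail=1;  out {0}∪∅={0}
  n9('dcd'): parent n8 fail=12; on 'd' 12 → fail=13;  out ∅∪∅=∅
  n14('cdb'): parent n13 fail=7; on 'b' 7→0 → fail=1;  out ∅∪∅=∅
  n10('dcdb'): parent n9 fail=13; on 'b' 13 → fail=14;  out ∅∪∅=∅
  n15('cdbb'): parent n14 fail=1; on 'b' 1 → fail=6;  out {5}∪{2}={2,5}
  n11('dcdbb'): parent n10 fail=14; on 'b' 14 → fail=15;  out {3}∪{2,5}={2,3,5}

Scan:
i=0 'a': node 0→4
i=1 'a': node 4→4 ·f
i=2 'd': node 4→5  → match P1@[1:2]
i=3 'b': node 5→1 ·f
i=4 'a': node 1→4 ·f
i=5 'd': node 4→5  → match P1@[4:5]
i=6 'b': node 5→1 ·f
i=7 'c': node 1→2  → match P4@[6:7]
i=8 'b': node 2→3  → match P0@[6:8]
i=9 'c': node 3→2 ·f  → match P4@[8:9]
i=10 'b': node 2→3  → match P0@[8:10]
i=11 'a': node 3→4 ·f
i=12 'd': node 4→5  → match P1@[11:12]
i=13 'c': node 5→8 ·f
i=14 'b': node 8→1 ·f
i=15 'b': node 1→6  → match P2@[14:15]
i=16 'd': node 6→7 ·f
i=17 'b': node 7→1 ·f
i=18 'c': node 1→2  → match P4@[17:18]
i=19 'b': node 2→3  → match P0@[17:19]
i=20 'b': node 3→6 ·f  → match P2@[19:20]
i=21 'a': node 6→4 ·f
i=22 'd': node 4→5  → match P1@[21:22]
i=23 'b': node 5→1 ·f
i=24 'b': node 1→6  → match P2@[23:24]
i=25 'c': node 6→2 ·f  → match P4@[24:25]
i=26 'a': node 2→4 ·f
i=27 'd': node 4→5  → match P1@[26:27]
i=28 'b': node 5→1 ·f
i=29 'c': node 1→2  → match P4@[28:29]
i=30 'a': node 2→4 ·f
i=31 'a': node 4→4 ·f
i=32 'b': node 4→1 ·f

Result: [[2,1],[5,1],[7,4],[8,0],[9,4],[10,0],[12,1],[15,2],[18,4],[19,0],[20,2],[22,1],[24,2],[25,4],[27,1],[29,4]]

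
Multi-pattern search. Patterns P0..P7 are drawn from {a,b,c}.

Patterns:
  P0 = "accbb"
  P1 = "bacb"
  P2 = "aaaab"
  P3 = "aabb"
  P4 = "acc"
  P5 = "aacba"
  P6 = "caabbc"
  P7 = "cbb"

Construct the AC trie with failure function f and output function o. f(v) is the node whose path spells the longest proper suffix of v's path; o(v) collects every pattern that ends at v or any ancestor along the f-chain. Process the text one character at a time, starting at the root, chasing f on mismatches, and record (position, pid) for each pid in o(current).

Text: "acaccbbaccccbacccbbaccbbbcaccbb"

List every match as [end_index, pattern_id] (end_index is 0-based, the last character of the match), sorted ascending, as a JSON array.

Build:
Trie nodes:
  n0 'ε': a→1 b→6 c→19
  n1 'a': a→10 c→2
  n2 'ac': c→3
  n3 'acc': b→4  ←P4
  n4 'accb': b→5
  n5 'accbb': ·  ←P0
  n6 'b': a→7
  n7 'ba': c→8
  n8 'bac': b→9
  n9 'bacb': ·  ←P1
  n10 'aa': a→11 b→14 c→16
  n11 'aaa': a→12
  n12 'aaaa': b→13
  n13 'aaaab': ·  ←P2
  n14 'aab': b→15
  n15 'aabb': ·  ←P3
  n16 'aac': b→17
  n17 'aacb': a→18
  n18 'aacba': ·  ←P5
  n19 'c': a→20 b→25
  n20 'ca': a→21
  n21 'caa': b→22
  n22 'caab': b→23
  n23 'caabb': c→24
  n24 'caabbc': ·  ←P6
  n25 'cb': b→26
  n26 'cbb': ·  ←P7

Failure links (BFS by depth):
  n1('a'): parent n0 fail=0; on 'a' 0 → fail=0;  out ∅∪∅=∅
  n6('b'): parent n0 fail=0; on 'b' 0 → fail=0;  out ∅∪∅=∅
  n19('c'): parent n0 fail=0; on 'c' 0 → fail=0;  out ∅∪∅=∅
  n2('ac'): parent n1 fail=0; on 'c' 0 → fail=19;  out ∅∪∅=∅
  n7('ba'): parent n6 fail=0; on 'a' 0 → fail=1;  out ∅∪∅=∅
  n10('aa'): parent n1 fail=0; on 'a' 0 → fail=1;  out ∅∪∅=∅
  n20('ca'): parent n19 fail=0; on 'a' 0 → fail=1;  out ∅∪∅=∅
  n25('cb'): parent n19 fail=0; on 'b' 0 → fail=6;  out ∅∪∅=∅
  n3('acc'): parent n2 fail=19; on 'c' 19→0 → fail=19;  out {4}∪∅={4}
  n8('bac'): parent n7 fail=1; on 'c' 1 → fail=2;  out ∅∪∅=∅
  n11('aaa'): parent n10 fail=1; on 'a' 1 → fail=10;  out ∅∪∅=∅
  n14('aab'): parent n10 fail=1; on 'b' 1→0 → fail=6;  out ∅∪∅=∅
  n16('aac'): parent n10 fail=1; on 'c' 1 → fail=2;  out ∅∪∅=∅
  n21('caa'): parent n20 fail=1; on 'a' 1 → fail=10;  out ∅∪∅=∅
  n26('cbb'): parent n25 fail=6; on 'b' 6→0 → fail=6;  out {7}∪∅={7}
  n4('accb'): parent n3 fail=19; on 'b' 19 → fail=25;  out ∅∪∅=∅
  n9('bacb'): parent n8 fail=2; on 'b' 2→19 → fail=25;  out {1}∪∅={1}
  n12('aaaa'): parent n11 fail=10; on 'a' 10 → fail=11;  out ∅∪∅=∅
  n15('aabb'): parent n14 fail=6; on 'b' 6→0 → fail=6;  out {3}∪∅={3}
  n17('aacb'): parent n16 fail=2; on 'b' 2→19 → fail=25;  out ∅∪∅=∅
  n22('caab'): parent n21 fail=10; on 'b' 10 → fail=14;  out ∅∪∅=∅
  n5('accbb'): parent n4 fail=25; on 'b' 25 → fail=26;  out {0}∪{7}={0,7}
  n13('aaaab'): parent n12 fail=11; on 'b' 11→10 → fail=14;  out {2}∪∅={2}
  n18('aacba'): parent n17 fail=25; on 'a' 25→6 → fail=7;  out {5}∪∅={5}
  n23('caabb'): parent n22 fail=14; on 'b' 14 → fail=15;  out ∅∪{3}={3}
  n24('caabbc'): parent n23 fail=15; on 'c' 15→6→0 → fail=19;  out {6}∪∅={6}

Scan:
i=0 'a': node 0→1
i=1 'c': node 1→2
i=2 'a': node 2→20 (via fail)
i=3 'c': node 20→2 (via fail)
i=4 'c': node 2→3  ** P4@[2:4]
i=5 'b': node 3→4
i=6 'b': node 4→5  ** P0@[2:6],P7@[4:6]
i=7 'a': node 5→7 (via fail)
i=8 'c': node 7→8
i=9 'c': node 8→3 (via fail)  ** P4@[7:9]
i=10 'c': node 3→19 (via fail)
i=11 'c': node 19→19 (via fail)
i=12 'b': node 19→25
i=13 'a': node 25→7 (via fail)
i=14 'c': node 7→8
i=15 'c': node 8→3 (via fail)  ** P4@[13:15]
i=16 'c': node 3→19 (via fail)
i=17 'b': node 19→25
i=18 'b': node 25→26  ** P7@[16:18]
i=19 'a': node 26→7 (via fail)
i=20 'c': node 7→8
i=21 'c': node 8→3 (via fail)  ** P4@[19:21]
i=22 'b': node 3→4
i=23 'b': node 4→5  ** P0@[19:23],P7@[21:23]
i=24 'b': node 5→6 (via fail)
i=25 'c': node 6→19 (via fail)
i=26 'a': node 19→20
i=27 'c': node 20→2 (via fail)
i=28 'c': node 2→3  ** P4@[26:28]
i=29 'b': node 3→4
i=30 'b': node 4→5  ** P0@[26:30],P7@[28:30]

All matches (sorted): [[4,4],[6,0],[6,7],[9,4],[15,4],[18,7],[21,4],[23,0],[23,7],[28,4],[30,0],[30,7]]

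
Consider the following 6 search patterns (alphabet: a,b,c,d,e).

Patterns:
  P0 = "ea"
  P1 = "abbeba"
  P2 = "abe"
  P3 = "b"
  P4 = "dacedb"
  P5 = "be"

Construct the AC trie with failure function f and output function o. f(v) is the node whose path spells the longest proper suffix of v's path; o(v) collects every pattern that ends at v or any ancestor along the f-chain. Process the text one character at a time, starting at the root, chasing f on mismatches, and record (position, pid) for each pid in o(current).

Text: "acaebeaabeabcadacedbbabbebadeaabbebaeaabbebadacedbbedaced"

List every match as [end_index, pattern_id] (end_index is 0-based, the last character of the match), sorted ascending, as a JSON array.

Build automaton:
Trie nodes:
  0='ε' goto a→3 b→10 d→11 e→1
  1='e' goto a→2
  2='ea' goto ·  [P0 ends]
  3='a' goto b→4
  4='ab' goto b→5 e→9
  5='abb' goto e→6
  6='abbe' goto b→7
  7='abbeb' goto a→8
  8='abbeba' goto ·  [P1 ends]
  9='abe' goto ·  [P2 ends]
  10='b' goto e→17  [P3 ends]
  11='d' goto a→12
  12='da' goto c→13
  13='dac' goto e→14
  14='dace' goto d→15
  15='daced' goto b→16
  16='dacedb' goto ·  [P4 ends]
  17='be' goto ·  [P5 ends]

Failure links (BFS by depth):
  fail(1) 'e': from fail(0)=0 chase 'e': 0 ⇒ 0;  out=∅∪out(0)=∅
  fail(3) 'a': from fail(0)=0 chase 'a': 0 ⇒ 0;  out=∅∪out(0)=∅
  fail(10) 'b': from fail(0)=0 chase 'b': 0 ⇒ 0;  out={3}∪out(0)={3}
  fail(11) 'd': from fail(0)=0 chase 'd': 0 ⇒ 0;  out=∅∪out(0)=∅
  fail(2) 'ea': from fail(1)=0 chase 'a': 0 ⇒ 3;  out={0}∪out(3)={0}
  fail(4) 'ab': from fail(3)=0 chase 'b': 0 ⇒ 10;  out=∅∪out(10)={3}
  fail(12) 'da': from fail(11)=0 chase 'a': 0 ⇒ 3;  out=∅∪out(3)=∅
  fail(17) 'be': from fail(10)=0 chase 'e': 0 ⇒ 1;  out={5}∪out(1)={5}
  fail(5) 'abb': from fail(4)=10 chase 'b': 10→0 ⇒ 10;  out=∅∪out(10)={3}
  fail(9) 'abe': from fail(4)=10 chase 'e': 10 ⇒ 17;  out={2}∪out(17)={2,5}
  fail(13) 'dac': from fail(12)=3 chase 'c': 3→0 ⇒ 0;  out=∅∪out(0)=∅
  fail(6) 'abbe': from fail(5)=10 chase 'e': 10 ⇒ 17;  out=∅∪out(17)={5}
  fail(14) 'dace': from fail(13)=0 chase 'e': 0 ⇒ 1;  out=∅∪out(1)=∅
  fail(7) 'abbeb': from fail(6)=17 chase 'b': 17→1→0 ⇒ 10;  out=∅∪out(10)={3}
  fail(15) 'daced': from fail(14)=1 chase 'd': 1→0 ⇒ 11;  out=∅∪out(11)=∅
  fail(8) 'abbeba': from fail(7)=10 chase 'a': 10→0 ⇒ 3;  out={1}∪out(3)={1}
  fail(16) 'dacedb': from fail(15)=11 chase 'b': 11→0 ⇒ 10;  out={4}∪out(10)={3,4}

Scan:
i=0 'a': node 0→3
i=1 'c': node 3→0 (via fail)
i=2 'a': node 0→3
i=3 'e': node 3→1 (via fail)
i=4 'b': node 1→10 (via fail)  ** P3@[4:4]
i=5 'e': node 10→17  ** P5@[4:5]
i=6 'a': node 17→2 (via fail)  ** P0@[5:6]
i=7 'a': node 2→3 (via fail)
i=8 'b': node 3→4  ** P3@[8:8]
i=9 'e': node 4→9  ** P2@[7:9],P5@[8:9]
i=10 'a': node 9→2 (via fail)  ** P0@[9:10]
i=11 'b': node 2→4 (via fail)  ** P3@[11:11]
i=12 'c': node 4→0 (via fail)
i=13 'a': node 0→3
i=14 'd': node 3→11 (via fail)
i=15 'a': node 11→12
i=16 'c': node 12→13
i=17 'e': node 13→14
i=18 'd': node 14→15
i=19 'b': node 15→16  ** P3@[19:19],P4@[14:19]
i=20 'b': node 16→10 (via fail)  ** P3@[20:20]
i=21 'a': node 10→3 (via fail)
i=22 'b': node 3→4  ** P3@[22:22]
i=23 'b': node 4→5  ** P3@[23:23]
i=24 'e': node 5→6  ** P5@[23:24]
i=25 'b': node 6→7  ** P3@[25:25]
i=26 'a': node 7→8  ** P1@[21:26]
i=27 'd': node 8→11 (via fail)
i=28 'e': node 11→1 (via fail)
i=29 'a': node 1→2  ** P0@[28:29]
i=30 'a': node 2→3 (via fail)
i=31 'b': node 3→4  ** P3@[31:31]
i=32 'b': node 4→5  ** P3@[32:32]
i=33 'e': node 5→6  ** P5@[32:33]
i=34 'b': node 6→7  ** P3@[34:34]
i=35 'a': node 7→8  ** P1@[30:35]
i=36 'e': node 8→1 (via fail)
i=37 'a': node 1→2  ** P0@[36:37]
i=38 'a': node 2→3 (via fail)
i=39 'b': node 3→4  ** P3@[39:39]
i=40 'b': node 4→5  ** P3@[40:40]
i=41 'e': node 5→6  ** P5@[40:41]
i=42 'b': node 6→7  ** P3@[42:42]
i=43 'a': node 7→8  ** P1@[38:43]
i=44 'd': node 8→11 (via fail)
i=45 'a': node 11→12
i=46 'c': node 12→13
i=47 'e': node 13→14
i=48 'd': node 14→15
i=49 'b': node 15→16  ** P3@[49:49],P4@[44:49]
i=50 'b': node 16→10 (via fail)  ** P3@[50:50]
i=51 'e': node 10→17  ** P5@[50:51]
i=52 'd': node 17→11 (via fail)
i=53 'a': node 11→12
i=54 'c': node 12→13
i=55 'e': node 13→14
i=56 'd': node 14→15

Result: [[4,3],[5,5],[6,0],[8,3],[9,2],[9,5],[10,0],[11,3],[19,3],[19,4],[20,3],[22,3],[23,3],[24,5],[25,3],[26,1],[29,0],[31,3],[32,3],[33,5],[34,3],[35,1],[37,0],[39,3],[40,3],[41,5],[42,3],[43,1],[49,3],[49,4],[50,3],[51,5]]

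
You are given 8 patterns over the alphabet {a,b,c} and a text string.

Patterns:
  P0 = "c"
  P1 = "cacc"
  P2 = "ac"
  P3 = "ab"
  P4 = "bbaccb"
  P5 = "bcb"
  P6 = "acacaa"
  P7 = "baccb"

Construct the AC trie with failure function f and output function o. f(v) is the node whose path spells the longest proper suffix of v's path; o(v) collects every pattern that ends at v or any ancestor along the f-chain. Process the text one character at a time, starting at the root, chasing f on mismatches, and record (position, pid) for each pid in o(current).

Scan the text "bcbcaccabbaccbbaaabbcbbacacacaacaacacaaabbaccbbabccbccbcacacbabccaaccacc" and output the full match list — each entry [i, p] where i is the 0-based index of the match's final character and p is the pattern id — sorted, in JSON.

Build automaton:
Trie (insert patterns):
  0='ε' goto a→5 b→8 c→1
  1='c' goto a→2  [P0 ends]
  2='ca' goto c→3
  3='cac' goto c→4
  4='cacc' goto ·  [P1 ends]
  5='a' goto b→7 c→6
  6='ac' goto a→16  [P2 ends]
  7='ab' goto ·  [P3 ends]
  8='b' goto a→20 b→9 c→14
  9='bb' goto a→10
  10='bba' goto c→11
  11='bbac' goto c→12
  12='bbacc' goto b→13
  13='bbaccb' goto ·  [P4 ends]
  14='bc' goto b→15
  15='bcb' goto ·  [P5 ends]
  16='aca' goto c→17
  17='acac' goto a→18
  18='acaca' goto a→19
  19='acacaa' goto ·  [P6 ends]
  20='ba' goto c→21
  21='bac' goto c→22
  22='bacc' goto b→23
  23='baccb' goto ·  [P7 ends]

BFS fail/out derivation:
  fail(1) 'c': from fail(0)=0 chase 'c': 0 ⇒ 0;  out={0}∪out(0)={0}
  fail(5) 'a': from fail(0)=0 chase 'a': 0 ⇒ 0;  out=∅∪out(0)=∅
  fail(8) 'b': from fail(0)=0 chase 'b': 0 ⇒ 0;  out=∅∪out(0)=∅
  fail(2) 'ca': from fail(1)=0 chase 'a': 0 ⇒ 5;  out=∅∪out(5)=∅
  fail(6) 'ac': from fail(5)=0 chase 'c': 0 ⇒ 1;  out={2}∪out(1)={0,2}
  fail(7) 'ab': from fail(5)=0 chase 'b': 0 ⇒ 8;  out={3}∪out(8)={3}
  fail(9) 'bb': from fail(8)=0 chase 'b': 0 ⇒ 8;  out=∅∪out(8)=∅
  fail(14) 'bc': from fail(8)=0 chase 'c': 0 ⇒ 1;  out=∅∪out(1)={0}
  fail(20) 'ba': from fail(8)=0 chase 'a': 0 ⇒ 5;  out=∅∪out(5)=∅
  fail(3) 'cac': from fail(2)=5 chase 'c': 5 ⇒ 6;  out=∅∪out(6)={0,2}
  fail(10) 'bba': from fail(9)=8 chase 'a': 8 ⇒ 20;  out=∅∪out(20)=∅
  fail(15) 'bcb': from fail(14)=1 chase 'b': 1→0 ⇒ 8;  out={5}∪out(8)={5}
  fail(16) 'aca': from fail(6)=1 chase 'a': 1 ⇒ 2;  out=∅∪out(2)=∅
  fail(21) 'bac': from fail(20)=5 chase 'c': 5 ⇒ 6;  out=∅∪out(6)={0,2}
  fail(4) 'cacc': from fail(3)=6 chase 'c': 6→1→0 ⇒ 1;  out={1}∪out(1)={0,1}
  fail(11) 'bbac': from fail(10)=20 chase 'c': 20 ⇒ 21;  out=∅∪out(21)={0,2}
  fail(17) 'acac': from fail(16)=2 chase 'c': 2 ⇒ 3;  out=∅∪out(3)={0,2}
  fail(22) 'bacc': from fail(21)=6 chase 'c': 6→1→0 ⇒ 1;  out=∅∪out(1)={0}
  fail(12) 'bbacc': from fail(11)=21 chase 'c': 21 ⇒ 22;  out=∅∪out(22)={0}
  fail(18) 'acaca': from fail(17)=3 chase 'a': 3→6 ⇒ 16;  out=∅∪out(16)=∅
  fail(23) 'baccb': from fail(22)=1 chase 'b': 1→0 ⇒ 8;  out={7}∪out(8)={7}
  fail(13) 'bbaccb': from fail(12)=22 chase 'b': 22 ⇒ 23;  out={4}∪out(23)={4,7}
  fail(19) 'acacaa': from fail(18)=16 chase 'a': 16→2→5→0 ⇒ 5;  out={6}∪out(5)={6}

Run:
[0] read 'b'  n0⇒n8
[1] read 'c'  n8⇒n14  emit P0@[1:1]
[2] read 'b'  n14⇒n15  emit P5@[0:2]
[3] read 'c'  n15⇒n14 ·f  emit P0@[3:3]
[4] read 'a'  n14⇒n2 ·f
[5] read 'c'  n2⇒n3  emit P0@[5:5],P2@[4:5]
[6] read 'c'  n3⇒n4  emit P0@[6:6],P1@[3:6]
[7] read 'a'  n4⇒n2 ·f
[8] read 'b'  n2⇒n7 ·f  emit P3@[7:8]
[9] read 'b'  n7⇒n9 ·f
[10] read 'a'  n9⇒n10
[11] read 'c'  n10⇒n11  emit P0@[11:11],P2@[10:11]
[12] read 'c'  n11⇒n12  emit P0@[12:12]
[13] read 'b'  n12⇒n13  emit P4@[8:13],P7@[9:13]
[14] read 'b'  n13⇒n9 ·f
[15] read 'a'  n9⇒n10
[16] read 'a'  n10⇒n5 ·f
[17] read 'a'  n5⇒n5 ·f
[18] read 'b'  n5⇒n7  emit P3@[17:18]
[19] read 'b'  n7⇒n9 ·f
[20] read 'c'  n9⇒n14 ·f  emit P0@[20:20]
[21] read 'b'  n14⇒n15  emit P5@[19:21]
[22] read 'b'  n15⇒n9 ·f
[23] read 'a'  n9⇒n10
[24] read 'c'  n10⇒n11  emit P0@[24:24],P2@[23:24]
[25] read 'a'  n11⇒n16 ·f
[26] read 'c'  n16⇒n17  emit P0@[26:26],P2@[25:26]
[27] read 'a'  n17⇒n18
[28] read 'c'  n18⇒n17 ·f  emit P0@[28:28],P2@[27:28]
[29] read 'a'  n17⇒n18
[30] read 'a'  n18⇒n19  emit P6@[25:30]
[31] read 'c'  n19⇒n6 ·f  emit P0@[31:31],P2@[30:31]
[32] read 'a'  n6⇒n16
[33] read 'a'  n16⇒n5 ·f
[34] read 'c'  n5⇒n6  emit P0@[34:34],P2@[33:34]
[35] read 'a'  n6⇒n16
[36] read 'c'  n16⇒n17  emit P0@[36:36],P2@[35:36]
[37] read 'a'  n17⇒n18
[38] read 'a'  n18⇒n19  emit P6@[33:38]
[39] read 'a'  n19⇒n5 ·f
[40] read 'b'  n5⇒n7  emit P3@[39:40]
[41] read 'b'  n7⇒n9 ·f
[42] read 'a'  n9⇒n10
[43] read 'c'  n10⇒n11  emit P0@[43:43],P2@[42:43]
[44] read 'c'  n11⇒n12  emit P0@[44:44]
[45] read 'b'  n12⇒n13  emit P4@[40:45],P7@[41:45]
[46] read 'b'  n13⇒n9 ·f
[47] read 'a'  n9⇒n10
[48] read 'b'  n10⇒n7 ·f  emit P3@[47:48]
[49] read 'c'  n7⇒n14 ·f  emit P0@[49:49]
[50] read 'c'  n14⇒n1 ·f  emit P0@[50:50]
[51] read 'b'  n1⇒n8 ·f
[52] read 'c'  n8⇒n14  emit P0@[52:52]
[53] read 'c'  n14⇒n1 ·f  emit P0@[53:53]
[54] read 'b'  n1⇒n8 ·f
[55] read 'c'  n8⇒n14  emit P0@[55:55]
[56] read 'a'  n14⇒n2 ·f
[57] read 'c'  n2⇒n3  emit P0@[57:57],P2@[56:57]
[58] read 'a'  n3⇒n16 ·f
[59] read 'c'  n16⇒n17  emit P0@[59:59],P2@[58:59]
[60] read 'b'  n17⇒n8 ·f
[61] read 'a'  n8⇒n20
[62] read 'b'  n20⇒n7 ·f  emit P3@[61:62]
[63] read 'c'  n7⇒n14 ·f  emit P0@[63:63]
[64] read 'c'  n14⇒n1 ·f  emit P0@[64:64]
[65] read 'a'  n1⇒n2
[66] read 'a'  n2⇒n5 ·f
[67] read 'c'  n5⇒n6  emit P0@[67:67],P2@[66:67]
[68] read 'c'  n6⇒n1 ·f  emit P0@[68:68]
[69] read 'a'  n1⇒n2
[70] read 'c'  n2⇒n3  emit P0@[70:70],P2@[69:70]
[71] read 'c'  n3⇒n4  emit P0@[71:71],P1@[68:71]

Matches: [[1,0],[2,5],[3,0],[5,0],[5,2],[6,0],[6,1],[8,3],[11,0],[11,2],[12,0],[13,4],[13,7],[18,3],[20,0],[21,5],[24,0],[24,2],[26,0],[26,2],[28,0],[28,2],[30,6],[31,0],[31,2],[34,0],[34,2],[36,0],[36,2],[38,6],[40,3],[43,0],[43,2],[44,0],[45,4],[45,7],[48,3],[49,0],[50,0],[52,0],[53,0],[55,0],[57,0],[57,2],[59,0],[59,2],[62,3],[63,0],[64,0],[67,0],[67,2],[68,0],[70,0],[70,2],[71,0],[71,1]]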